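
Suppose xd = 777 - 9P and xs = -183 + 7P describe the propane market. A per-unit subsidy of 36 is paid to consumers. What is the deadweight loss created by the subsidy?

Deadweight loss = 2551.5

Pre-subsidy: 777 - 9P = -183 + 7P gives P* = 60, x* = 237.
With the rebate, buyers effectively pay Pb = Ps − 36, where Ps is the price sellers receive.
Demand in terms of Ps becomes xd = 777 − 9(Ps − 36) = 1101 - 9Ps. Setting this equal to supply: 1101 - 9Ps = -183 + 7Ps, so Ps = 80.25.
Buyers pay Pb = 80.25 − 36 = 44.25; x' = -183 + 7·80.25 = 378.75.
The subsidy expands output by 378.75 − 237 = 141.75 past the efficient level; on those units the gap between marginal cost and willingness to pay runs from 0 up to 36.
DWL = ½ × 36 × 141.75 = 2551.5.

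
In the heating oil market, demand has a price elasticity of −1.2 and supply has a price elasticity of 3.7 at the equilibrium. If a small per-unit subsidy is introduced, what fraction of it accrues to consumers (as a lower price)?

Consumer share = 37/49

For a small subsidy around the equilibrium, the benefit split depends on the relative slopes, which at a point are proportional to the elasticities.
Buyer share = εs/(εs + |εd|) = 3.7/(3.7 + 1.2) = 37/49; seller share = |εd|/(εs + |εd|) = 12/49.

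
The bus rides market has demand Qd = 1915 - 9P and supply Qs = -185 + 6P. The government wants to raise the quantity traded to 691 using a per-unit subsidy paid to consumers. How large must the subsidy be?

At Q = 691, invert demand for the buyer price: Pb = (1915 − 691)/9 = 136; invert supply for the seller price: Ps = (691 − (-185))/6 = 146.
The subsidy must fill the gap: s = Ps − Pb = 146 − 136 = 10.

Required subsidy s = 10 per unit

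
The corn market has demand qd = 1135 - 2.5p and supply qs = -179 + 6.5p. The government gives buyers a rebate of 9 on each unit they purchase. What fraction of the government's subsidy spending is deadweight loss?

DWL / government spending = 13/1258

Pre-subsidy: 1135 - 2.5p = -179 + 6.5p gives p* = 146, q* = 770.
With the rebate, buyers effectively pay pb = ps − 9, where ps is the price sellers receive.
Demand in terms of ps becomes qd = 1135 − 2.5(ps − 9) = 1157.5 - 2.5ps. Setting this equal to supply: 1157.5 - 2.5ps = -179 + 6.5ps, so ps = 148.5.
Buyers pay pb = 148.5 − 9 = 139.5; q' = -179 + 6.5·148.5 = 786.25.
ΔCS = ½(770 + 786.25)(146 − 139.5) = 5057.8125; ΔPS = ½(770 + 786.25)(148.5 − 146) = 1945.3125.
Government spending = 9 × 786.25 = 7076.25.
DWL = ½ × 9 × (786.25 − 770) = 73.125; fraction = 73.125 / 7076.25 = 13/1258.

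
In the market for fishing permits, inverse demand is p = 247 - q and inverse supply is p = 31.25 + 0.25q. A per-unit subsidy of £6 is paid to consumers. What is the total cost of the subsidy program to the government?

Government cost = £1064.4

Pre-subsidy: 247 - q = 31.25 + 0.25q gives q* = 172.6 and p* = 74.4.
With the rebate, buyers effectively pay pb = ps − 6, where ps is the price sellers receive.
On the curves, pb = 247 - q and ps = 31.25 + 0.25q; the wedge ps − pb = 6 gives 31.25 + 0.25q − (247 - q) = 6, so q' = 177.4.
Then pb = 247 − 1·177.4 = 69.6 and ps = 31.25 + 0.25·177.4 = 75.6.
Government outlay = subsidy × quantity = 6 × 177.4 = 1064.4.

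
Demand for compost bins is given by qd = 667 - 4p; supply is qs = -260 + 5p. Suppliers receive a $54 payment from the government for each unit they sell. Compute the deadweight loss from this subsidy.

Pre-subsidy: 667 - 4p = -260 + 5p gives p* = 103, q* = 255.
With the subsidy, sellers receive ps = pb + 54 for each unit, where pb is the price buyers pay.
Supply in terms of pb becomes qs = -260 + 5(pb + 54) = 10 + 5pb. Setting this equal to demand: 667 - 4pb = 10 + 5pb, so pb = 73.
Sellers receive ps = 73 + 54 = 127; q' = 667 − 4·73 = 375.
The subsidy expands output by 375 − 255 = 120 past the efficient level; on those units the gap between marginal cost and willingness to pay runs from 0 up to 54.
DWL = ½ × 54 × 120 = 3240.

Deadweight loss = $3240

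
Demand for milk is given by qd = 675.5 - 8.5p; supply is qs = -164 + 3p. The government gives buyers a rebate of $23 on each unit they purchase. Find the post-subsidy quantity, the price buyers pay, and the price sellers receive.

Pre-subsidy: 675.5 - 8.5p = -164 + 3p gives p* = 73, q* = 55.
With the rebate, buyers effectively pay pb = ps − 23, where ps is the price sellers receive.
Demand in terms of ps becomes qd = 675.5 − 8.5(ps − 23) = 871 - 8.5ps. Setting this equal to supply: 871 - 8.5ps = -164 + 3ps, so ps = 90.
Buyers pay pb = 90 − 23 = 67; q' = -164 + 3·90 = 106.

q' = 106; buyers pay $67; sellers receive $90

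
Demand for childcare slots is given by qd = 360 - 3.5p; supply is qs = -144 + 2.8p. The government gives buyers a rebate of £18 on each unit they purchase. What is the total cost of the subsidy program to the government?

Pre-subsidy: 360 - 3.5p = -144 + 2.8p gives p* = 80, q* = 80.
With the rebate, buyers effectively pay pb = ps − 18, where ps is the price sellers receive.
Demand in terms of ps becomes qd = 360 − 3.5(ps − 18) = 423 - 3.5ps. Setting this equal to supply: 423 - 3.5ps = -144 + 2.8ps, so ps = 90.
Buyers pay pb = 90 − 18 = 72; q' = -144 + 2.8·90 = 108.
Government outlay = subsidy × quantity = 18 × 108 = 1944.

Government cost = £1944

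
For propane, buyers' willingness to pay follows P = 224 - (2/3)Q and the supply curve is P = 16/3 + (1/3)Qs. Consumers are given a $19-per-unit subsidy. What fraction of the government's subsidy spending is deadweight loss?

Pre-subsidy: 224 - (2/3)Q = 16/3 + (1/3)Q gives Q* = 656/3 and P* = 704/9.
With the rebate, buyers effectively pay Pb = Ps − 19, where Ps is the price sellers receive.
On the curves, Pb = 224 - (2/3)Q and Ps = 16/3 + (1/3)Q; the wedge Ps − Pb = 19 gives 16/3 + (1/3)Q − (224 - (2/3)Q) = 19, so Q' = 713/3.
Then Pb = 224 − (2/3)·(713/3) = 590/9 and Ps = 16/3 + (1/3)·(713/3) = 761/9.
ΔCS = ½(656/3 + 713/3)(704/9 − 590/9) = 26011/9; ΔPS = ½(656/3 + 713/3)(761/9 − 704/9) = 26011/18.
Government spending = 19 × 713/3 = 13547/3.
DWL = ½ × 19 × (713/3 − 656/3) = 180.5; fraction = 180.5 / (13547/3) = 57/1426.

DWL / government spending = 57/1426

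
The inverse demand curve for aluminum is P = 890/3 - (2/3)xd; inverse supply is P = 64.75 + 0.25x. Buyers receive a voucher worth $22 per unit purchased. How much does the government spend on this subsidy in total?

Government cost = $6094

Pre-subsidy: 890/3 - (2/3)x = 64.75 + 0.25x gives x* = 253 and P* = 128.
With the rebate, buyers effectively pay Pb = Ps − 22, where Ps is the price sellers receive.
On the curves, Pb = 890/3 - (2/3)x and Ps = 64.75 + 0.25x; the wedge Ps − Pb = 22 gives 64.75 + 0.25x − (890/3 - (2/3)x) = 22, so x' = 277.
Then Pb = 890/3 − (2/3)·277 = 112 and Ps = 64.75 + 0.25·277 = 134.
Government outlay = subsidy × quantity = 22 × 277 = 6094.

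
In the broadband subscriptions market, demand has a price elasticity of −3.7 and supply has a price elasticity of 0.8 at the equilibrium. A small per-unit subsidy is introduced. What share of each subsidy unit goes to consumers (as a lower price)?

Consumer share = 8/45

For a small subsidy around the equilibrium, the benefit split depends on the relative slopes, which at a point are proportional to the elasticities.
Buyer share = εs/(εs + |εd|) = 0.8/(0.8 + 3.7) = 8/45; seller share = |εd|/(εs + |εd|) = 37/45.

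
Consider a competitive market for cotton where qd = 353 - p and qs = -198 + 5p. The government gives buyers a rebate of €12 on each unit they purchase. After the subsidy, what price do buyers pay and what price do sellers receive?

Pre-subsidy: 353 - p = -198 + 5p gives p* = 551/6, q* = 1567/6.
With the rebate, buyers effectively pay pb = ps − 12, where ps is the price sellers receive.
Demand in terms of ps becomes qd = 353 − 1(ps − 12) = 365 - ps. Setting this equal to supply: 365 - ps = -198 + 5ps, so ps = 563/6.
Buyers pay pb = 563/6 − 12 = 491/6; q' = -198 + 5·(563/6) = 1627/6.

Buyers pay 491/6; sellers receive 563/6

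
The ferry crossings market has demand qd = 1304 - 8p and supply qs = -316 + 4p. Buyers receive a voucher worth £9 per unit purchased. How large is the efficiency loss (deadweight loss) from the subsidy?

Deadweight loss = £108

Pre-subsidy: 1304 - 8p = -316 + 4p gives p* = 135, q* = 224.
With the rebate, buyers effectively pay pb = ps − 9, where ps is the price sellers receive.
Demand in terms of ps becomes qd = 1304 − 8(ps − 9) = 1376 - 8ps. Setting this equal to supply: 1376 - 8ps = -316 + 4ps, so ps = 141.
Buyers pay pb = 141 − 9 = 132; q' = -316 + 4·141 = 248.
The subsidy expands output by 248 − 224 = 24 past the efficient level; on those units the gap between marginal cost and willingness to pay runs from 0 up to 9.
DWL = ½ × 9 × 24 = 108.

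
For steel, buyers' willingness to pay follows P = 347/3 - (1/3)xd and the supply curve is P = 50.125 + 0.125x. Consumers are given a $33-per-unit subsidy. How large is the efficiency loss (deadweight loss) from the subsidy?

Deadweight loss = $1188

Pre-subsidy: 347/3 - (1/3)x = 50.125 + 0.125x gives x* = 143 and P* = 68.
With the rebate, buyers effectively pay Pb = Ps − 33, where Ps is the price sellers receive.
On the curves, Pb = 347/3 - (1/3)x and Ps = 50.125 + 0.125x; the wedge Ps − Pb = 33 gives 50.125 + 0.125x − (347/3 - (1/3)x) = 33, so x' = 215.
Then Pb = 347/3 − (1/3)·215 = 44 and Ps = 50.125 + 0.125·215 = 77.
The subsidy expands output by 215 − 143 = 72 past the efficient level; on those units the gap between marginal cost and willingness to pay runs from 0 up to 33.
DWL = ½ × 33 × 72 = 1188.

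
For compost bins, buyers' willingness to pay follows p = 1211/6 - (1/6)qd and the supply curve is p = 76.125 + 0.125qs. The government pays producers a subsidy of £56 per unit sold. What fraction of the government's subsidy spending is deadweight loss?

DWL / government spending = 96/623

Pre-subsidy: 1211/6 - (1/6)q = 76.125 + 0.125q gives q* = 431 and p* = 130.
With the subsidy, sellers receive ps = pb + 56 for each unit, where pb is the price buyers pay.
On the curves, pb = 1211/6 - (1/6)q and ps = 76.125 + 0.125q; the wedge ps − pb = 56 gives 76.125 + 0.125q − (1211/6 - (1/6)q) = 56, so q' = 623.
Then pb = 1211/6 − (1/6)·623 = 98 and ps = 76.125 + 0.125·623 = 154.
ΔCS = ½(431 + 623)(130 − 98) = 16864; ΔPS = ½(431 + 623)(154 − 130) = 12648.
Government spending = 56 × 623 = 34888.
DWL = ½ × 56 × (623 − 431) = 5376; fraction = 5376 / 34888 = 96/623.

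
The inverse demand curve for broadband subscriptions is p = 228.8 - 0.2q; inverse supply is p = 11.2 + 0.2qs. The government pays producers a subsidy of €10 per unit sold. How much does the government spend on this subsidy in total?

Government cost = €5690

Pre-subsidy: 228.8 - 0.2q = 11.2 + 0.2q gives q* = 544 and p* = 120.
With the subsidy, sellers receive ps = pb + 10 for each unit, where pb is the price buyers pay.
On the curves, pb = 228.8 - 0.2q and ps = 11.2 + 0.2q; the wedge ps − pb = 10 gives 11.2 + 0.2q − (228.8 - 0.2q) = 10, so q' = 569.
Then pb = 228.8 − 0.2·569 = 115 and ps = 11.2 + 0.2·569 = 125.
Government outlay = subsidy × quantity = 10 × 569 = 5690.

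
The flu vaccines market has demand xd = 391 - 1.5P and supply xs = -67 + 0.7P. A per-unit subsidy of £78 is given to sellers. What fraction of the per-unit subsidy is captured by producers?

Producer share = 15/22

Pre-subsidy: 391 - 1.5P = -67 + 0.7P gives P* = 2290/11, x* = 866/11.
With the subsidy, sellers receive Ps = Pb + 78 for each unit, where Pb is the price buyers pay.
Supply in terms of Pb becomes xs = -67 + 0.7(Pb + 78) = -12.4 + 0.7Pb. Setting this equal to demand: 391 - 1.5Pb = -12.4 + 0.7Pb, so Pb = 2017/11.
Sellers receive Ps = 2017/11 + 78 = 2875/11; x' = 391 − 1.5·(2017/11) = 2551/22.
Buyers' price falls by P* − Pb = 2290/11 − 2017/11 = 273/11; sellers' price rises by Ps − P* = 2875/11 − 2290/11 = 585/11.
So producers capture (585/11)/78 = 15/22 of each unit of subsidy.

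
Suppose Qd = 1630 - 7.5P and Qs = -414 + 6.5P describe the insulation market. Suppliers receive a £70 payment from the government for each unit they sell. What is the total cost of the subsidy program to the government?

Pre-subsidy: 1630 - 7.5P = -414 + 6.5P gives P* = 146, Q* = 535.
With the subsidy, sellers receive Ps = Pb + 70 for each unit, where Pb is the price buyers pay.
Supply in terms of Pb becomes Qs = -414 + 6.5(Pb + 70) = 41 + 6.5Pb. Setting this equal to demand: 1630 - 7.5Pb = 41 + 6.5Pb, so Pb = 113.5.
Sellers receive Ps = 113.5 + 70 = 183.5; Q' = 1630 − 7.5·113.5 = 778.75.
Government outlay = subsidy × quantity = 70 × 778.75 = 54512.5.

Government cost = £54512.5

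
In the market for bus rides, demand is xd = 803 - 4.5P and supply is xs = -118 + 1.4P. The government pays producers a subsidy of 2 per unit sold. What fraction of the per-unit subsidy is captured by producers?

Pre-subsidy: 803 - 4.5P = -118 + 1.4P gives P* = 9210/59, x* = 5932/59.
With the subsidy, sellers receive Ps = Pb + 2 for each unit, where Pb is the price buyers pay.
Supply in terms of Pb becomes xs = -118 + 1.4(Pb + 2) = -115.2 + 1.4Pb. Setting this equal to demand: 803 - 4.5Pb = -115.2 + 1.4Pb, so Pb = 9182/59.
Sellers receive Ps = 9182/59 + 2 = 9300/59; x' = 803 − 4.5·(9182/59) = 6058/59.
Buyers' price falls by P* − Pb = 9210/59 − 9182/59 = 28/59; sellers' price rises by Ps − P* = 9300/59 − 9210/59 = 90/59.
So producers capture (90/59)/2 = 45/59 of each unit of subsidy.

Producer share = 45/59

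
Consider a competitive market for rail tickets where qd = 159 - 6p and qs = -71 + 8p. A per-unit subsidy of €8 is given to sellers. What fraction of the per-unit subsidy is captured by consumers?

Consumer share = 4/7

Pre-subsidy: 159 - 6p = -71 + 8p gives p* = 115/7, q* = 423/7.
With the subsidy, sellers receive ps = pb + 8 for each unit, where pb is the price buyers pay.
Supply in terms of pb becomes qs = -71 + 8(pb + 8) = -7 + 8pb. Setting this equal to demand: 159 - 6pb = -7 + 8pb, so pb = 83/7.
Sellers receive ps = 83/7 + 8 = 139/7; q' = 159 − 6·(83/7) = 615/7.
Buyers' price falls by p* − pb = 115/7 − 83/7 = 32/7; sellers' price rises by ps − p* = 139/7 − 115/7 = 24/7.
So consumers capture (32/7)/8 = 4/7 of each unit of subsidy.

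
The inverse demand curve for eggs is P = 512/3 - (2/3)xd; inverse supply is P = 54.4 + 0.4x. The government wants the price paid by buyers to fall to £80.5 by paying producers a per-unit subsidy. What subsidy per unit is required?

At a buyer price of 80.5, quantity demanded is 256 − 1.5·80.5 = 135.25.
Sellers supply 135.25 only when they receive Ps = 54.4 + 0.4·135.25 = 108.5.
s = Ps − Pb = 108.5 − 80.5 = 28.

Required subsidy s = £28 per unit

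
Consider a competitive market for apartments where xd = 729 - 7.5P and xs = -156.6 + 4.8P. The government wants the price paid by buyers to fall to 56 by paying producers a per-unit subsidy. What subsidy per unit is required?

Required subsidy s = 41 per unit

At a buyer price of 56, quantity demanded is 729 − 7.5·56 = 309.
Sellers supply 309 only when they receive Ps with -156.6 + 4.8·Ps = 309, i.e. Ps = 97.
s = Ps − Pb = 97 − 56 = 41.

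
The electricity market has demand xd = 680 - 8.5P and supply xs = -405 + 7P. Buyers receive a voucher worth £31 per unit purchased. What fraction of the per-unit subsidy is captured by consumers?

Consumer share = 14/31

Pre-subsidy: 680 - 8.5P = -405 + 7P gives P* = 70, x* = 85.
With the rebate, buyers effectively pay Pb = Ps − 31, where Ps is the price sellers receive.
Demand in terms of Ps becomes xd = 680 − 8.5(Ps − 31) = 943.5 - 8.5Ps. Setting this equal to supply: 943.5 - 8.5Ps = -405 + 7Ps, so Ps = 87.
Buyers pay Pb = 87 − 31 = 56; x' = -405 + 7·87 = 204.
Buyers' price falls by P* − Pb = 70 − 56 = 14; sellers' price rises by Ps − P* = 87 − 70 = 17.
So consumers capture 14/31 = 14/31 of each unit of subsidy.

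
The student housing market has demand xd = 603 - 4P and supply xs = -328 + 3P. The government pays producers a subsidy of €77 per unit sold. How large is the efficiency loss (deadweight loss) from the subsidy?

Pre-subsidy: 603 - 4P = -328 + 3P gives P* = 133, x* = 71.
With the subsidy, sellers receive Ps = Pb + 77 for each unit, where Pb is the price buyers pay.
Supply in terms of Pb becomes xs = -328 + 3(Pb + 77) = -97 + 3Pb. Setting this equal to demand: 603 - 4Pb = -97 + 3Pb, so Pb = 100.
Sellers receive Ps = 100 + 77 = 177; x' = 603 − 4·100 = 203.
The subsidy expands output by 203 − 71 = 132 past the efficient level; on those units the gap between marginal cost and willingness to pay runs from 0 up to 77.
DWL = ½ × 77 × 132 = 5082.

Deadweight loss = €5082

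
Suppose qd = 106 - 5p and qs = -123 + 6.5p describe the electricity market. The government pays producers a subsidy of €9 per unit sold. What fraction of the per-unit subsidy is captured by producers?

Pre-subsidy: 106 - 5p = -123 + 6.5p gives p* = 458/23, q* = 148/23.
With the subsidy, sellers receive ps = pb + 9 for each unit, where pb is the price buyers pay.
Supply in terms of pb becomes qs = -123 + 6.5(pb + 9) = -64.5 + 6.5pb. Setting this equal to demand: 106 - 5pb = -64.5 + 6.5pb, so pb = 341/23.
Sellers receive ps = 341/23 + 9 = 548/23; q' = 106 − 5·(341/23) = 733/23.
Buyers' price falls by p* − pb = 458/23 − 341/23 = 117/23; sellers' price rises by ps − p* = 548/23 − 458/23 = 90/23.
So producers capture (90/23)/9 = 10/23 of each unit of subsidy.

Producer share = 10/23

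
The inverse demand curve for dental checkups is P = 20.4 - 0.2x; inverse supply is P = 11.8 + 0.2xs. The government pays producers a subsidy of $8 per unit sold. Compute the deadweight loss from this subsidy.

Pre-subsidy: 20.4 - 0.2x = 11.8 + 0.2x gives x* = 21.5 and P* = 16.1.
With the subsidy, sellers receive Ps = Pb + 8 for each unit, where Pb is the price buyers pay.
On the curves, Pb = 20.4 - 0.2x and Ps = 11.8 + 0.2x; the wedge Ps − Pb = 8 gives 11.8 + 0.2x − (20.4 - 0.2x) = 8, so x' = 41.5.
Then Pb = 20.4 − 0.2·41.5 = 12.1 and Ps = 11.8 + 0.2·41.5 = 20.1.
The subsidy expands output by 41.5 − 21.5 = 20 past the efficient level; on those units the gap between marginal cost and willingness to pay runs from 0 up to 8.
DWL = ½ × 8 × 20 = 80.

Deadweight loss = $80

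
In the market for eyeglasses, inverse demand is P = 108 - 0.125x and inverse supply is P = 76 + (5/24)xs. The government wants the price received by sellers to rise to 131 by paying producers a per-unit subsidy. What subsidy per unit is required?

Required subsidy s = 56 per unit

At a seller price of 131, quantity supplied is -364.8 + 4.8·131 = 264.
Buyers absorb 264 only when they pay Pb = 108 − 0.125·264 = 75.
s = Ps − Pb = 131 − 75 = 56.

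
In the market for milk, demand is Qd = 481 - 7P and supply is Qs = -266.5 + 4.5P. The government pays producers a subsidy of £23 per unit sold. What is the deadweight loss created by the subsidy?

Deadweight loss = £724.5

Pre-subsidy: 481 - 7P = -266.5 + 4.5P gives P* = 65, Q* = 26.
With the subsidy, sellers receive Ps = Pb + 23 for each unit, where Pb is the price buyers pay.
Supply in terms of Pb becomes Qs = -266.5 + 4.5(Pb + 23) = -163 + 4.5Pb. Setting this equal to demand: 481 - 7Pb = -163 + 4.5Pb, so Pb = 56.
Sellers receive Ps = 56 + 23 = 79; Q' = 481 − 7·56 = 89.
The subsidy expands output by 89 − 26 = 63 past the efficient level; on those units the gap between marginal cost and willingness to pay runs from 0 up to 23.
DWL = ½ × 23 × 63 = 724.5.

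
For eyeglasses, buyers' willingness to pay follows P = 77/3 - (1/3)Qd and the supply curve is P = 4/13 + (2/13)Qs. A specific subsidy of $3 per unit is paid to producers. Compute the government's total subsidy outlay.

Government cost = 3318/19

Pre-subsidy: 77/3 - (1/3)Q = 4/13 + (2/13)Q gives Q* = 989/19 and P* = 158/19.
With the subsidy, sellers receive Ps = Pb + 3 for each unit, where Pb is the price buyers pay.
On the curves, Pb = 77/3 - (1/3)Q and Ps = 4/13 + (2/13)Q; the wedge Ps − Pb = 3 gives 4/13 + (2/13)Q − (77/3 - (1/3)Q) = 3, so Q' = 1106/19.
Then Pb = 77/3 − (1/3)·(1106/19) = 119/19 and Ps = 4/13 + (2/13)·(1106/19) = 176/19.
Government outlay = subsidy × quantity = 3 × 1106/19 = 3318/19.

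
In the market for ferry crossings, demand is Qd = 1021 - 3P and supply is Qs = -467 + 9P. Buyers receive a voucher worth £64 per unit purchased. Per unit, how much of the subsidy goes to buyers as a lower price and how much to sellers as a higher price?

Buyers gain £48 per unit; sellers gain £16 per unit

Pre-subsidy: 1021 - 3P = -467 + 9P gives P* = 124, Q* = 649.
With the rebate, buyers effectively pay Pb = Ps − 64, where Ps is the price sellers receive.
Demand in terms of Ps becomes Qd = 1021 − 3(Ps − 64) = 1213 - 3Ps. Setting this equal to supply: 1213 - 3Ps = -467 + 9Ps, so Ps = 140.
Buyers pay Pb = 140 − 64 = 76; Q' = -467 + 9·140 = 793.
Buyers' price falls by P* − Pb = 124 − 76 = 48; sellers' price rises by Ps − P* = 140 − 124 = 16.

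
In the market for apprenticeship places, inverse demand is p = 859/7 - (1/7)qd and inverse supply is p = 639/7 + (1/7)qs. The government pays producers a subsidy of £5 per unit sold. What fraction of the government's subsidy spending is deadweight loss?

DWL / government spending = 7/102

Pre-subsidy: 859/7 - (1/7)q = 639/7 + (1/7)q gives q* = 110 and p* = 107.
With the subsidy, sellers receive ps = pb + 5 for each unit, where pb is the price buyers pay.
On the curves, pb = 859/7 - (1/7)q and ps = 639/7 + (1/7)q; the wedge ps − pb = 5 gives 639/7 + (1/7)q − (859/7 - (1/7)q) = 5, so q' = 127.5.
Then pb = 859/7 − (1/7)·127.5 = 104.5 and ps = 639/7 + (1/7)·127.5 = 109.5.
ΔCS = ½(110 + 127.5)(107 − 104.5) = 296.875; ΔPS = ½(110 + 127.5)(109.5 − 107) = 296.875.
Government spending = 5 × 127.5 = 637.5.
DWL = ½ × 5 × (127.5 − 110) = 43.75; fraction = 43.75 / 637.5 = 7/102.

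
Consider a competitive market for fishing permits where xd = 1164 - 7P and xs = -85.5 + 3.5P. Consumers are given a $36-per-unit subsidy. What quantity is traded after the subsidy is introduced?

Pre-subsidy: 1164 - 7P = -85.5 + 3.5P gives P* = 119, x* = 331.
With the rebate, buyers effectively pay Pb = Ps − 36, where Ps is the price sellers receive.
Demand in terms of Ps becomes xd = 1164 − 7(Ps − 36) = 1416 - 7Ps. Setting this equal to supply: 1416 - 7Ps = -85.5 + 3.5Ps, so Ps = 143.
Buyers pay Pb = 143 − 36 = 107; x' = -85.5 + 3.5·143 = 415.

x' = 415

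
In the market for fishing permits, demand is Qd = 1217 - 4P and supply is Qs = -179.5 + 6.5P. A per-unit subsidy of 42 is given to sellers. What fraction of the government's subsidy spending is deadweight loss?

DWL / government spending = 52/789

Pre-subsidy: 1217 - 4P = -179.5 + 6.5P gives P* = 133, Q* = 685.
With the subsidy, sellers receive Ps = Pb + 42 for each unit, where Pb is the price buyers pay.
Supply in terms of Pb becomes Qs = -179.5 + 6.5(Pb + 42) = 93.5 + 6.5Pb. Setting this equal to demand: 1217 - 4Pb = 93.5 + 6.5Pb, so Pb = 107.
Sellers receive Ps = 107 + 42 = 149; Q' = 1217 − 4·107 = 789.
ΔCS = ½(685 + 789)(133 − 107) = 19162; ΔPS = ½(685 + 789)(149 − 133) = 11792.
Government spending = 42 × 789 = 33138.
DWL = ½ × 42 × (789 − 685) = 2184; fraction = 2184 / 33138 = 52/789.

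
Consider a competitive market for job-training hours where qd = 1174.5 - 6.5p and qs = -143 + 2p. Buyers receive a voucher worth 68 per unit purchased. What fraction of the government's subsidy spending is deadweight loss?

DWL / government spending = 52/271

Pre-subsidy: 1174.5 - 6.5p = -143 + 2p gives p* = 155, q* = 167.
With the rebate, buyers effectively pay pb = ps − 68, where ps is the price sellers receive.
Demand in terms of ps becomes qd = 1174.5 − 6.5(ps − 68) = 1616.5 - 6.5ps. Setting this equal to supply: 1616.5 - 6.5ps = -143 + 2ps, so ps = 207.
Buyers pay pb = 207 − 68 = 139; q' = -143 + 2·207 = 271.
ΔCS = ½(167 + 271)(155 − 139) = 3504; ΔPS = ½(167 + 271)(207 − 155) = 11388.
Government spending = 68 × 271 = 18428.
DWL = ½ × 68 × (271 − 167) = 3536; fraction = 3536 / 18428 = 52/271.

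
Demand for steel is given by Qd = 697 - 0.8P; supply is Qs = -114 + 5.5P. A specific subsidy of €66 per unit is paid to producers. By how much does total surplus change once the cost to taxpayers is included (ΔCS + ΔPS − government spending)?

Net change in total surplus = -10648/7

Pre-subsidy: 697 - 0.8P = -114 + 5.5P gives P* = 8110/63, Q* = 37423/63.
With the subsidy, sellers receive Ps = Pb + 66 for each unit, where Pb is the price buyers pay.
Supply in terms of Pb becomes Qs = -114 + 5.5(Pb + 66) = 249 + 5.5Pb. Setting this equal to demand: 697 - 0.8Pb = 249 + 5.5Pb, so Pb = 640/9.
Sellers receive Ps = 640/9 + 66 = 1234/9; Q' = 697 − 0.8·(640/9) = 5761/9.
ΔCS = ½(37423/63 + 5761/9)(8110/63 − 640/9) = 47038750/1323; ΔPS = ½(37423/63 + 5761/9)(1234/9 − 8110/63) = 6842000/1323.
Government spending = 66 × 5761/9 = 126742/3.
Net change = 47038750/1323 + 6842000/1323 − 126742/3 = -10648/7. The loss equals the DWL triangle ½·66·968/21.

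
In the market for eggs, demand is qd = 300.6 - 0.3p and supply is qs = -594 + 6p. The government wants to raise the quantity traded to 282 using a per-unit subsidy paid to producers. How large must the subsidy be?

At q = 282, invert demand for the buyer price: pb = (300.6 − 282)/0.3 = 62; invert supply for the seller price: ps = (282 − (-594))/6 = 146.
The subsidy must fill the gap: s = ps − pb = 146 − 62 = 84.

Required subsidy s = 84 per unit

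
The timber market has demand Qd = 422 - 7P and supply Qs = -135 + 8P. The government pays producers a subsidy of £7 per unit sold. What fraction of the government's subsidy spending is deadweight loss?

Pre-subsidy: 422 - 7P = -135 + 8P gives P* = 557/15, Q* = 2431/15.
With the subsidy, sellers receive Ps = Pb + 7 for each unit, where Pb is the price buyers pay.
Supply in terms of Pb becomes Qs = -135 + 8(Pb + 7) = -79 + 8Pb. Setting this equal to demand: 422 - 7Pb = -79 + 8Pb, so Pb = 33.4.
Sellers receive Ps = 33.4 + 7 = 40.4; Q' = 422 − 7·33.4 = 188.2.
ΔCS = ½(2431/15 + 188.2)(557/15 − 33.4) = 147112/225; ΔPS = ½(2431/15 + 188.2)(40.4 − 557/15) = 128723/225.
Government spending = 7 × 188.2 = 1317.4.
DWL = ½ × 7 × (188.2 − 2431/15) = 1372/15; fraction = (1372/15) / 1317.4 = 196/2823.

DWL / government spending = 196/2823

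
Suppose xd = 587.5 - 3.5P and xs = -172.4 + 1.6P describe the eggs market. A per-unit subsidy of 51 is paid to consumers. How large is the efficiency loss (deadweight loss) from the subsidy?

Deadweight loss = 1428

Pre-subsidy: 587.5 - 3.5P = -172.4 + 1.6P gives P* = 149, x* = 66.
With the rebate, buyers effectively pay Pb = Ps − 51, where Ps is the price sellers receive.
Demand in terms of Ps becomes xd = 587.5 − 3.5(Ps − 51) = 766 - 3.5Ps. Setting this equal to supply: 766 - 3.5Ps = -172.4 + 1.6Ps, so Ps = 184.
Buyers pay Pb = 184 − 51 = 133; x' = -172.4 + 1.6·184 = 122.
The subsidy expands output by 122 − 66 = 56 past the efficient level; on those units the gap between marginal cost and willingness to pay runs from 0 up to 51.
DWL = ½ × 51 × 56 = 1428.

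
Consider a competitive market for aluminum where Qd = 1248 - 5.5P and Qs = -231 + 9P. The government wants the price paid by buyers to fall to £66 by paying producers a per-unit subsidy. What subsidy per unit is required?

At a buyer price of 66, quantity demanded is 1248 − 5.5·66 = 885.
Sellers supply 885 only when they receive Ps with -231 + 9·Ps = 885, i.e. Ps = 124.
s = Ps − Pb = 124 − 66 = 58.

Required subsidy s = £58 per unit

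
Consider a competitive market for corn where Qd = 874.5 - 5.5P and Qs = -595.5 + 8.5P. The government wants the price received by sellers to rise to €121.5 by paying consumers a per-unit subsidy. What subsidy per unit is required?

At a seller price of 121.5, quantity supplied is -595.5 + 8.5·121.5 = 437.25.
Buyers absorb 437.25 only when they pay Pb with 874.5 − 5.5·Pb = 437.25, i.e. Pb = 79.5.
s = Ps − Pb = 121.5 − 79.5 = 42.

Required subsidy s = €42 per unit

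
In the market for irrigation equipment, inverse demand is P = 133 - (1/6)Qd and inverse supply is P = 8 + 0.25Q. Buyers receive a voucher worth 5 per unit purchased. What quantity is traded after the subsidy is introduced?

Q' = 312

Pre-subsidy: 133 - (1/6)Q = 8 + 0.25Q gives Q* = 300 and P* = 83.
With the rebate, buyers effectively pay Pb = Ps − 5, where Ps is the price sellers receive.
On the curves, Pb = 133 - (1/6)Q and Ps = 8 + 0.25Q; the wedge Ps − Pb = 5 gives 8 + 0.25Q − (133 - (1/6)Q) = 5, so Q' = 312.
Then Pb = 133 − (1/6)·312 = 81 and Ps = 8 + 0.25·312 = 86.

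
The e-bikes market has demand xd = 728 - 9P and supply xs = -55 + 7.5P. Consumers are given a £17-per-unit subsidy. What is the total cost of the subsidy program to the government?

Government cost = 69275/11

Pre-subsidy: 728 - 9P = -55 + 7.5P gives P* = 522/11, x* = 3310/11.
With the rebate, buyers effectively pay Pb = Ps − 17, where Ps is the price sellers receive.
Demand in terms of Ps becomes xd = 728 − 9(Ps − 17) = 881 - 9Ps. Setting this equal to supply: 881 - 9Ps = -55 + 7.5Ps, so Ps = 624/11.
Buyers pay Pb = 624/11 − 17 = 437/11; x' = -55 + 7.5·(624/11) = 4075/11.
Government outlay = subsidy × quantity = 17 × 4075/11 = 69275/11.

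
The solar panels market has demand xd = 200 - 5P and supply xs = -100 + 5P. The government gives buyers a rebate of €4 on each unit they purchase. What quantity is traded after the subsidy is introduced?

Pre-subsidy: 200 - 5P = -100 + 5P gives P* = 30, x* = 50.
With the rebate, buyers effectively pay Pb = Ps − 4, where Ps is the price sellers receive.
Demand in terms of Ps becomes xd = 200 − 5(Ps − 4) = 220 - 5Ps. Setting this equal to supply: 220 - 5Ps = -100 + 5Ps, so Ps = 32.
Buyers pay Pb = 32 − 4 = 28; x' = -100 + 5·32 = 60.

x' = 60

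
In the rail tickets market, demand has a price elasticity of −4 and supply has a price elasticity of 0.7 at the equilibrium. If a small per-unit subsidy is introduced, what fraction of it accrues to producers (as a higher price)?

Producer share = 40/47

For a small subsidy around the equilibrium, the benefit split depends on the relative slopes, which at a point are proportional to the elasticities.
Buyer share = εs/(εs + |εd|) = 0.7/(0.7 + 4) = 7/47; seller share = |εd|/(εs + |εd|) = 40/47.
So producers capture 40/47 of the subsidy.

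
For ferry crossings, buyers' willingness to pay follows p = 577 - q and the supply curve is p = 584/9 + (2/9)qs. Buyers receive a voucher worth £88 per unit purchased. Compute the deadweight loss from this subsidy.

Deadweight loss = £3168

Pre-subsidy: 577 - q = 584/9 + (2/9)q gives q* = 419 and p* = 158.
With the rebate, buyers effectively pay pb = ps − 88, where ps is the price sellers receive.
On the curves, pb = 577 - q and ps = 584/9 + (2/9)q; the wedge ps − pb = 88 gives 584/9 + (2/9)q − (577 - q) = 88, so q' = 491.
Then pb = 577 − 1·491 = 86 and ps = 584/9 + (2/9)·491 = 174.
The subsidy expands output by 491 − 419 = 72 past the efficient level; on those units the gap between marginal cost and willingness to pay runs from 0 up to 88.
DWL = ½ × 88 × 72 = 3168.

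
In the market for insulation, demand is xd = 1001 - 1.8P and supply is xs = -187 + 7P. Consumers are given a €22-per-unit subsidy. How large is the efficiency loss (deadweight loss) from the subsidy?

Deadweight loss = €346.5

Pre-subsidy: 1001 - 1.8P = -187 + 7P gives P* = 135, x* = 758.
With the rebate, buyers effectively pay Pb = Ps − 22, where Ps is the price sellers receive.
Demand in terms of Ps becomes xd = 1001 − 1.8(Ps − 22) = 1040.6 - 1.8Ps. Setting this equal to supply: 1040.6 - 1.8Ps = -187 + 7Ps, so Ps = 139.5.
Buyers pay Pb = 139.5 − 22 = 117.5; x' = -187 + 7·139.5 = 789.5.
The subsidy expands output by 789.5 − 758 = 31.5 past the efficient level; on those units the gap between marginal cost and willingness to pay runs from 0 up to 22.
DWL = ½ × 22 × 31.5 = 346.5.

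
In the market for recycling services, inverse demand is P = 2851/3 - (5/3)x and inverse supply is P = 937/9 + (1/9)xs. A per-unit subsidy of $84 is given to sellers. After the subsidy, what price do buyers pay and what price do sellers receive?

Buyers pay $78.25; sellers receive $162.25

Pre-subsidy: 2851/3 - (5/3)x = 937/9 + (1/9)x gives x* = 476 and P* = 157.
With the subsidy, sellers receive Ps = Pb + 84 for each unit, where Pb is the price buyers pay.
On the curves, Pb = 2851/3 - (5/3)x and Ps = 937/9 + (1/9)x; the wedge Ps − Pb = 84 gives 937/9 + (1/9)x − (2851/3 - (5/3)x) = 84, so x' = 523.25.
Then Pb = 2851/3 − (5/3)·523.25 = 78.25 and Ps = 937/9 + (1/9)·523.25 = 162.25.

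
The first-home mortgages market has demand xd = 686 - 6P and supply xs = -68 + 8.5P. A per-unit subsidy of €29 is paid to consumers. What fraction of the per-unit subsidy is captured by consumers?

Pre-subsidy: 686 - 6P = -68 + 8.5P gives P* = 52, x* = 374.
With the rebate, buyers effectively pay Pb = Ps − 29, where Ps is the price sellers receive.
Demand in terms of Ps becomes xd = 686 − 6(Ps − 29) = 860 - 6Ps. Setting this equal to supply: 860 - 6Ps = -68 + 8.5Ps, so Ps = 64.
Buyers pay Pb = 64 − 29 = 35; x' = -68 + 8.5·64 = 476.
Buyers' price falls by P* − Pb = 52 − 35 = 17; sellers' price rises by Ps − P* = 64 − 52 = 12.
So consumers capture 17/29 = 17/29 of each unit of subsidy.

Consumer share = 17/29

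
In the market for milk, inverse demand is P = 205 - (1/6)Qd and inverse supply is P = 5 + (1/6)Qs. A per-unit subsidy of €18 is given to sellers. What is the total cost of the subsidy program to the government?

Government cost = €11772

Pre-subsidy: 205 - (1/6)Q = 5 + (1/6)Q gives Q* = 600 and P* = 105.
With the subsidy, sellers receive Ps = Pb + 18 for each unit, where Pb is the price buyers pay.
On the curves, Pb = 205 - (1/6)Q and Ps = 5 + (1/6)Q; the wedge Ps − Pb = 18 gives 5 + (1/6)Q − (205 - (1/6)Q) = 18, so Q' = 654.
Then Pb = 205 − (1/6)·654 = 96 and Ps = 5 + (1/6)·654 = 114.
Government outlay = subsidy × quantity = 18 × 654 = 11772.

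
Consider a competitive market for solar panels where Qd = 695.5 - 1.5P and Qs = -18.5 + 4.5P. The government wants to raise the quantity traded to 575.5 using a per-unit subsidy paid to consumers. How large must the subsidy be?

At Q = 575.5, invert demand for the buyer price: Pb = (695.5 − 575.5)/1.5 = 80; invert supply for the seller price: Ps = (575.5 − (-18.5))/4.5 = 132.
The subsidy must fill the gap: s = Ps − Pb = 132 − 80 = 52.

Required subsidy s = 52 per unit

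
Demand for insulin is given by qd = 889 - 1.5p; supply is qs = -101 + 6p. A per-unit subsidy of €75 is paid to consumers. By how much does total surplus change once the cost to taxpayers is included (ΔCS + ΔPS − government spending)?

Pre-subsidy: 889 - 1.5p = -101 + 6p gives p* = 132, q* = 691.
With the rebate, buyers effectively pay pb = ps − 75, where ps is the price sellers receive.
Demand in terms of ps becomes qd = 889 − 1.5(ps − 75) = 1001.5 - 1.5ps. Setting this equal to supply: 1001.5 - 1.5ps = -101 + 6ps, so ps = 147.
Buyers pay pb = 147 − 75 = 72; q' = -101 + 6·147 = 781.
ΔCS = ½(691 + 781)(132 − 72) = 44160; ΔPS = ½(691 + 781)(147 − 132) = 11040.
Government spending = 75 × 781 = 58575.
Net change = 44160 + 11040 − 58575 = -3375. The loss equals the DWL triangle ½·75·90.

Net change in total surplus = -€3375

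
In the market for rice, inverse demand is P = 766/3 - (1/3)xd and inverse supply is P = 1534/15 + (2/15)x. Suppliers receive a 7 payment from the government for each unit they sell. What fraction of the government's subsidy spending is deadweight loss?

DWL / government spending = 15/686

Pre-subsidy: 766/3 - (1/3)x = 1534/15 + (2/15)x gives x* = 328 and P* = 146.
With the subsidy, sellers receive Ps = Pb + 7 for each unit, where Pb is the price buyers pay.
On the curves, Pb = 766/3 - (1/3)x and Ps = 1534/15 + (2/15)x; the wedge Ps − Pb = 7 gives 1534/15 + (2/15)x − (766/3 - (1/3)x) = 7, so x' = 343.
Then Pb = 766/3 − (1/3)·343 = 141 and Ps = 1534/15 + (2/15)·343 = 148.
ΔCS = ½(328 + 343)(146 − 141) = 1677.5; ΔPS = ½(328 + 343)(148 − 146) = 671.
Government spending = 7 × 343 = 2401.
DWL = ½ × 7 × (343 − 328) = 52.5; fraction = 52.5 / 2401 = 15/686.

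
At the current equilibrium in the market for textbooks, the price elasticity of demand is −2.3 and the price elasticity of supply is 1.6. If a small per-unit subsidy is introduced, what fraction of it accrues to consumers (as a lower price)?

Consumer share = 16/39

For a small subsidy around the equilibrium, the benefit split depends on the relative slopes, which at a point are proportional to the elasticities.
Buyer share = εs/(εs + |εd|) = 1.6/(1.6 + 2.3) = 16/39; seller share = |εd|/(εs + |εd|) = 23/39.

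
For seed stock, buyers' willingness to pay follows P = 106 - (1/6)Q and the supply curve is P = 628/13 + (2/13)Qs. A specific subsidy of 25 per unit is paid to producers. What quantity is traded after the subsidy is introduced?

Pre-subsidy: 106 - (1/6)Q = 628/13 + (2/13)Q gives Q* = 180 and P* = 76.
With the subsidy, sellers receive Ps = Pb + 25 for each unit, where Pb is the price buyers pay.
On the curves, Pb = 106 - (1/6)Q and Ps = 628/13 + (2/13)Q; the wedge Ps − Pb = 25 gives 628/13 + (2/13)Q − (106 - (1/6)Q) = 25, so Q' = 258.
Then Pb = 106 − (1/6)·258 = 63 and Ps = 628/13 + (2/13)·258 = 88.

Q' = 258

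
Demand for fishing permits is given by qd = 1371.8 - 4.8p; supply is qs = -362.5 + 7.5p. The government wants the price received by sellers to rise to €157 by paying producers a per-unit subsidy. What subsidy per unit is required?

At a seller price of 157, quantity supplied is -362.5 + 7.5·157 = 815.
Buyers absorb 815 only when they pay pb with 1371.8 − 4.8·pb = 815, i.e. pb = 116.
s = ps − pb = 157 − 116 = 41.

Required subsidy s = €41 per unit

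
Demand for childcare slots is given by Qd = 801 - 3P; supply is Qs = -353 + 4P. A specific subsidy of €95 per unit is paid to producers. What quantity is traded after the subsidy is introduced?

Pre-subsidy: 801 - 3P = -353 + 4P gives P* = 1154/7, Q* = 2145/7.
With the subsidy, sellers receive Ps = Pb + 95 for each unit, where Pb is the price buyers pay.
Supply in terms of Pb becomes Qs = -353 + 4(Pb + 95) = 27 + 4Pb. Setting this equal to demand: 801 - 3Pb = 27 + 4Pb, so Pb = 774/7.
Sellers receive Ps = 774/7 + 95 = 1439/7; Q' = 801 − 3·(774/7) = 3285/7.

Q' = 3285/7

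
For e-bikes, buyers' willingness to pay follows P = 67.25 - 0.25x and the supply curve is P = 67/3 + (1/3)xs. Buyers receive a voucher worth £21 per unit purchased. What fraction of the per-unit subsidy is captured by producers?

Pre-subsidy: 67.25 - 0.25x = 67/3 + (1/3)x gives x* = 77 and P* = 48.
With the rebate, buyers effectively pay Pb = Ps − 21, where Ps is the price sellers receive.
On the curves, Pb = 67.25 - 0.25x and Ps = 67/3 + (1/3)x; the wedge Ps − Pb = 21 gives 67/3 + (1/3)x − (67.25 - 0.25x) = 21, so x' = 113.
Then Pb = 67.25 − 0.25·113 = 39 and Ps = 67/3 + (1/3)·113 = 60.
Buyers' price falls by P* − Pb = 48 − 39 = 9; sellers' price rises by Ps − P* = 60 − 48 = 12.
So producers capture 12/21 = 4/7 of each unit of subsidy.

Producer share = 4/7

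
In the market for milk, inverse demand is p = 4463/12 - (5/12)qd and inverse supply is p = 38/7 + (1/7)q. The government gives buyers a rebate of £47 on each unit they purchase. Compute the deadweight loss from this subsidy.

Pre-subsidy: 4463/12 - (5/12)q = 38/7 + (1/7)q gives q* = 655 and p* = 99.
With the rebate, buyers effectively pay pb = ps − 47, where ps is the price sellers receive.
On the curves, pb = 4463/12 - (5/12)q and ps = 38/7 + (1/7)q; the wedge ps − pb = 47 gives 38/7 + (1/7)q − (4463/12 - (5/12)q) = 47, so q' = 739.
Then pb = 4463/12 − (5/12)·739 = 64 and ps = 38/7 + (1/7)·739 = 111.
The subsidy expands output by 739 − 655 = 84 past the efficient level; on those units the gap between marginal cost and willingness to pay runs from 0 up to 47.
DWL = ½ × 47 × 84 = 1974.

Deadweight loss = £1974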